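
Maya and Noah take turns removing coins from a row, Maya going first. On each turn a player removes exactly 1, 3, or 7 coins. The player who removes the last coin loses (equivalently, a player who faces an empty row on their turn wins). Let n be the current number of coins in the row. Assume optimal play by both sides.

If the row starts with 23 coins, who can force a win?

Noah wins.

Label each position W (a win for the player to move) or L (a loss). A position with no legal move is W; any other position is W exactly when some move reaches an L, and L when every move reaches a W.
n=0: no move; the opponent has just taken the last coin and therefore loses → W
n=1: L (sole option 0(W) is W)
n=2: W (go to 1, an L position)
n=3: L (options 2(W), 0(W) are all W)
n=4: W (go to 3, an L position)
n=5: L (options 4(W), 2(W) are all W)
n=6: W (go to 5, an L position)
n=7: L (options 6(W), 4(W), 0(W) are all W)
n=8: W (go to 7, an L position)
n=9: L (options 8(W), 6(W), 2(W) are all W)
n=10: W (go to 9, an L position)
n=11: L (options 10(W), 8(W), 4(W) are all W)
n=12: W (go to 11, an L position)
n=13: L (options 12(W), 10(W), 6(W) are all W)
n=14: W (go to 13, an L position)
n=15: L (options 14(W), 12(W), 8(W) are all W)
n=16: W (go to 15, an L position)
n=17: L (options 16(W), 14(W), 10(W) are all W)
n=18: W (go to 17, an L position)
n=19: L (options 18(W), 16(W), 12(W) are all W)
n=20: W (go to 19, an L position)
n=21: L (options 20(W), 18(W), 14(W) are all W)
n=22: W (go to 21, an L position)
n=23: L (options 22(W), 20(W), 16(W) are all W)
Every move from 23 reaches a W position, so the mover loses.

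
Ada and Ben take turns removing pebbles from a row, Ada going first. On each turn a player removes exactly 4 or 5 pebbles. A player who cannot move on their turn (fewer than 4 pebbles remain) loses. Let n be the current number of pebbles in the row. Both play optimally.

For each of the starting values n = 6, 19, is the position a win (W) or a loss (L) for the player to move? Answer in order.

6: W, 19: L

Classify positions by backward induction: terminal positions (no move available) are L. From any other position, the mover wins iff some move reaches an L.
n=0: no move → L
n=1: no move → L
n=2: no move → L
n=3: no move → L
n=4: W (go to 0, an L position)
n=5: W (go to 1, an L position)
n=6: W (go to 2, an L position)
n=7: W (go to 3, an L position)
n=8: W (go to 3, an L position)
n=9: L (options 5(W), 4(W) are all W)
n=10: L (options 6(W), 5(W) are all W)
n=11: L (options 7(W), 6(W) are all W)
n=12: L (options 8(W), 7(W) are all W)
n=13: W (go to 9, an L position)
n=14: W (go to 10, an L position)
n=15: W (go to 11, an L position)
n=16: W (go to 12, an L position)
n=17: W (go to 12, an L position)
n=18: L (options 14(W), 13(W) are all W)
n=19: L (options 15(W), 14(W) are all W)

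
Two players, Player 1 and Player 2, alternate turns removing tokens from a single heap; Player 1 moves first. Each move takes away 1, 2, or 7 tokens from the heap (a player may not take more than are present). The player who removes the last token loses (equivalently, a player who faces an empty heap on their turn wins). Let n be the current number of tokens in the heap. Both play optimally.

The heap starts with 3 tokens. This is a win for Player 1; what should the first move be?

Remove 2, leaving 1.

Positions with no move are W. A position that does have a move is losing for the player to move precisely when every available move leads to a winning position for the opponent. Fill in the labels:
n=0: no move; the opponent has just taken the last token and therefore loses → W
n=1: →0(W) only, which is W, so L
n=2: →1(L), so W
n=3: →1(L), so W
From 3, the L positions reachable in one move are: 1.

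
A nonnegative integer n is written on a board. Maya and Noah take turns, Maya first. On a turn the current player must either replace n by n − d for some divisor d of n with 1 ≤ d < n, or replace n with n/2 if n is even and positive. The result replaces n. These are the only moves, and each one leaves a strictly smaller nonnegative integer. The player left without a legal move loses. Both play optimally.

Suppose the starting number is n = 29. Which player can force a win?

Label each position W (a win for the player to move) or L (a loss). A position with no legal move is L; any other position is W exactly when some move reaches an L, and L when every move reaches a W.
n=0: no move → L
n=1: no move → L
n=2: W (go to 1, an L position)
n=3: L (sole option 2(W) is W)
n=4: W (go to 3, an L position)
n=5: L (sole option 4(W) is W)
n=6: W (go to 3, an L position)
n=7: L (sole option 6(W) is W)
n=8: W (go to 7, an L position)
n=9: L (options 6(W), 8(W) are all W)
n=10: W (go to 5, an L position)
n=11: L (sole option 10(W) is W)
n=12: W (go to 9, an L position)
n=13: L (sole option 12(W) is W)
n=14: W (go to 7, an L position)
n=15: L (options 10(W), 12(W), 14(W) are all W)
n=16: W (go to 15, an L position)
n=17: L (sole option 16(W) is W)
n=18: W (go to 9, an L position)
n=19: L (sole option 18(W) is W)
n=20: W (go to 15, an L position)
n=21: L (options 14(W), 18(W), 20(W) are all W)
n=22: W (go to 11, an L position)
n=23: L (sole option 22(W) is W)
n=24: W (go to 21, an L position)
n=25: L (options 20(W), 24(W) are all W)
n=26: W (go to 13, an L position)
n=27: L (options 18(W), 24(W), 26(W) are all W)
n=28: W (go to 21, an L position)
n=29: L (sole option 28(W) is W)
Every move from 29 reaches a W position, so the mover loses.

Noah wins.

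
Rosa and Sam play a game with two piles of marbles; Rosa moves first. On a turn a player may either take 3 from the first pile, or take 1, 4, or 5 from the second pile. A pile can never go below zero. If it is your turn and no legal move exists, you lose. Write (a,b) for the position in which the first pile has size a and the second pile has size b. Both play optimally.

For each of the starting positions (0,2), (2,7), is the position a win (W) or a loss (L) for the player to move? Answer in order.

(0,2): L, (2,7): W

Classify positions by backward induction: terminal positions (no move available) are L. From any other position, the mover wins iff some move reaches an L.
No move ever increases a pile, so every position that can arise here has a ≤ 2 and b ≤ 7; it is enough to label the cells with 0 ≤ a ≤ 2 and 0 ≤ b ≤ 7.
Every move lowers a or b (never raises either), so fill the grid row by row in increasing a, and left to right within a row: each cell's successors are then already labelled.
      b=0  b=1  b=2  b=3  b=4  b=5  b=6  b=7
a=0:    L    W    L    W    W    W    W    W
a=1:    L    W    L    W    W    W    W    W
a=2:    L    W    L    W    W    W    W    W
Cells with no legal move (terminal, hence L): (0,0), (1,0), (2,0).
The remaining L cells, each justified by listing all of its moves:
(0,2): the only move is to (0,1)(W), a W ⇒ L
(1,2): the only move is to (1,1)(W), a W ⇒ L
(2,2): the only move is to (2,1)(W), a W ⇒ L
Every other cell has at least one move into one of the L cells above, so it is W.
(0,2): one of the L cells justified above, so L
(2,7): the move to (2,2) reaches an L cell, so W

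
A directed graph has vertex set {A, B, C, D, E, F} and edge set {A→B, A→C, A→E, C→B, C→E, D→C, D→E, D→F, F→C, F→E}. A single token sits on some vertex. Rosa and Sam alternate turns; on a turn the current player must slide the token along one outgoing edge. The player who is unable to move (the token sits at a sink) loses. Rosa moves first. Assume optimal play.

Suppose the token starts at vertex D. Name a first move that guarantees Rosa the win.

Move to E.

Label each position W (a win for the player to move) or L (a loss). A position with no legal move is L; any other position is W exactly when some move reaches an L, and L when every move reaches a W.
Every edge goes from a vertex to one that appears earlier in the order B, E, C, F, A, D, so processing vertices in that order labels each vertex after all of its successors.
B: no outgoing edge → L
E: no outgoing edge → L
C: reaches L-position E → W
F: reaches L-position E → W
A: reaches L-position E → W
D: reaches L-position E → W
From D, the L positions reachable in one move are: E.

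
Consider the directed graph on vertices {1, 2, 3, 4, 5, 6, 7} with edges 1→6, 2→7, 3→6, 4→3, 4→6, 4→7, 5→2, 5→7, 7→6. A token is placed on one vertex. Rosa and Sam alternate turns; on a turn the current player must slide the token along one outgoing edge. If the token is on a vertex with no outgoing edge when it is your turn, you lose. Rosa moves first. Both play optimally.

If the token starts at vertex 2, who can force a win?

Positions with no move are L. A position that does have a move is losing for the player to move precisely when every available move leads to a winning position for the opponent. Fill in the labels:
Every edge goes from a vertex to one that appears earlier in the order 6, 1, 3, 7, 4, 2, 5, so processing vertices in that order labels each vertex after all of its successors.
6: no outgoing edge → L
1: reaches L-position 6 → W
3: reaches L-position 6 → W
7: reaches L-position 6 → W
4: reaches L-position 6 → W
2: only reaches 7(W), which is W → L
5: reaches L-position 2 → W
The starting position 2 is L: whatever Rosa does, the opponent receives a W position.

Sam wins.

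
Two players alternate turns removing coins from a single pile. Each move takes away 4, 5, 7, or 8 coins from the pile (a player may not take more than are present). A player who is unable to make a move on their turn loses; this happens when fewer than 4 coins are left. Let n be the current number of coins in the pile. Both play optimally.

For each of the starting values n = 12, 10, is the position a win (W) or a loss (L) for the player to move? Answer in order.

12: L, 10: W

Build the W/L table. Terminal = L. A non-terminal position is W if it has a move to some L; otherwise it is L.
n=0: no move → L
n=1: no move → L
n=2: no move → L
n=3: no move → L
n=4: →0(L), so W
n=5: →1(L), so W
n=6: →2(L), so W
n=7: →3(L), so W
n=8: →3(L), so W
n=9: →2(L), so W
n=10: →3(L), so W
n=11: →3(L), so W
n=12: →8(W), 7(W), 5(W), 4(W) — all W, so L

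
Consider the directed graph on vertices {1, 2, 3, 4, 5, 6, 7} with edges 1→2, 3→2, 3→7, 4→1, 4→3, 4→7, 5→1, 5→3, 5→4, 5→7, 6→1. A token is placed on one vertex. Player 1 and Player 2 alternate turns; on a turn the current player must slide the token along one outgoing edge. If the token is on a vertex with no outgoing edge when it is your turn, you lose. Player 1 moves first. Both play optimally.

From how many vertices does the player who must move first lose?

Build the W/L table. Terminal = L. A non-terminal position is W if it has a move to some L; otherwise it is L.
Every edge goes from a vertex to one that appears earlier in the order 7, 2, 3, 1, 4, 6, 5, so processing vertices in that order labels each vertex after all of its successors.
7: no outgoing edge → L
2: no outgoing edge → L
3: →2(L), so W
1: →2(L), so W
4: →7(L), so W
6: →1(W) only, which is W, so L
5: →7(L), so W
The L vertices are 2, 6, 7; that is 3 in all.

3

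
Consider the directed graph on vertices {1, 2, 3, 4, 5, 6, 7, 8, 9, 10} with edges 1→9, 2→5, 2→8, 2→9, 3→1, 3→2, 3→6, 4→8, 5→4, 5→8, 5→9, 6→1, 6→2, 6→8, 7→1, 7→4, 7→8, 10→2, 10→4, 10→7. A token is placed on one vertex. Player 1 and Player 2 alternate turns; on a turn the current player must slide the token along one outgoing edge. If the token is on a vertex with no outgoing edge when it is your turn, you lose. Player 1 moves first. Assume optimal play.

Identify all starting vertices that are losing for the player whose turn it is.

Use the standard recursion: the mover loses at a terminal position; elsewhere, the mover wins exactly when some move hands the opponent an L position.
Every edge goes from a vertex to one that appears earlier in the order 8, 9, 4, 5, 1, 2, 6, 3, 7, 10, so processing vertices in that order labels each vertex after all of its successors.
8: no outgoing edge → L
9: no outgoing edge → L
4: →8(L), so W
5: →9(L), so W
1: →9(L), so W
2: →9(L), so W
6: →8(L), so W
3: →6(W), 2(W), 1(W) — all W, so L
7: →8(L), so W
10: →7(W), 2(W), 4(W) — all W, so L
The losing starting vertices are exactly the entries labelled L in this table (4 of them).

3, 8, 9, 10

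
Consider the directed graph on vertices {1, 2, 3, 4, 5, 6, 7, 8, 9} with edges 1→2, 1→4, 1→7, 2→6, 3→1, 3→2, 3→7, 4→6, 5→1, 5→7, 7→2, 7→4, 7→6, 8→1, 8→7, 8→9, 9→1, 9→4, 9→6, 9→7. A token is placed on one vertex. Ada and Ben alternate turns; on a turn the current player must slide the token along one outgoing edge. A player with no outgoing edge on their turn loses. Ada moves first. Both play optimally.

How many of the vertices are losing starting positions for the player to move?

Positions with no move are L. A position that does have a move is losing for the player to move precisely when every available move leads to a winning position for the opponent. Fill in the labels:
Every edge goes from a vertex to one that appears earlier in the order 6, 4, 2, 7, 1, 3, 5, 9, 8, so processing vertices in that order labels each vertex after all of its successors.
6: no outgoing edge → L
4: reaches L-position 6 → W
2: reaches L-position 6 → W
7: reaches L-position 6 → W
1: only reaches 7(W), 2(W), 4(W), all W → L
3: reaches L-position 1 → W
5: reaches L-position 1 → W
9: reaches L-position 1 → W
8: reaches L-position 1 → W
The L vertices are 1, 6; that is 2 in all.

2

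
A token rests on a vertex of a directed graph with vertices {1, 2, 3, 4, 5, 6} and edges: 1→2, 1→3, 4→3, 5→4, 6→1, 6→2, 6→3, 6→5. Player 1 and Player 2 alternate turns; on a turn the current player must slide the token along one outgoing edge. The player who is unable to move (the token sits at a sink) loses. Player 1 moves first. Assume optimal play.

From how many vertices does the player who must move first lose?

Label each position W (a win for the player to move) or L (a loss). A position with no legal move is L; any other position is W exactly when some move reaches an L, and L when every move reaches a W.
Every edge goes from a vertex to one that appears earlier in the order 2, 3, 1, 4, 5, 6, so processing vertices in that order labels each vertex after all of its successors.
2: no outgoing edge → L
3: no outgoing edge → L
1: can move to 3, which is L ⇒ W
4: can move to 3, which is L ⇒ W
5: the only move is to 4(W), a W ⇒ L
6: can move to 5, which is L ⇒ W
The L vertices are 2, 3, 5; that is 3 in all.

3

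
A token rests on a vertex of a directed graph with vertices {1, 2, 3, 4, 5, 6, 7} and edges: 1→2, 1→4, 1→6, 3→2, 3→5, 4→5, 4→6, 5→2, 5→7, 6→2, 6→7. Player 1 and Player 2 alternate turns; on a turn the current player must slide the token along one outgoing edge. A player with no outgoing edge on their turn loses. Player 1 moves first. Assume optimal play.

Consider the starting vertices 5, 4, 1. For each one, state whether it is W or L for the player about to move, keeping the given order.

5: W, 4: L, 1: W

Classify positions by backward induction: terminal positions (no move available) are L. From any other position, the mover wins iff some move reaches an L.
Every edge goes from a vertex to one that appears earlier in the order 7, 2, 5, 3, 6, 4, 1, so processing vertices in that order labels each vertex after all of its successors.
7: no outgoing edge → L
2: no outgoing edge → L
5: →2(L), so W
3: →2(L), so W
6: →2(L), so W
4: →6(W), 5(W) — all W, so L
1: →4(L), so W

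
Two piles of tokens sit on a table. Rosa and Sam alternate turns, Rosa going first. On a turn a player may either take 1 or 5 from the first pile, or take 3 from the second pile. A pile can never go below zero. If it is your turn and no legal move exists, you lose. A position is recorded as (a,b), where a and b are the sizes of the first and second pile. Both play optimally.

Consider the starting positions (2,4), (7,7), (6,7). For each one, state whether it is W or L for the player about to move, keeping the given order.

(2,4): W, (7,7): W, (6,7): L

Use the standard recursion: the mover loses at a terminal position; elsewhere, the mover wins exactly when some move hands the opponent an L position.
No move ever increases a pile, so every position that can arise here has a ≤ 7 and b ≤ 7; it is enough to label the cells with 0 ≤ a ≤ 7 and 0 ≤ b ≤ 7.
Every move lowers a or b (never raises either), so fill the grid row by row in increasing a, and left to right within a row: each cell's successors are then already labelled.
      b=0  b=1  b=2  b=3  b=4  b=5  b=6  b=7
a=0:    L    L    L    W    W    W    L    L
a=1:    W    W    W    L    L    L    W    W
a=2:    L    L    L    W    W    W    L    L
a=3:    W    W    W    L    L    L    W    W
a=4:    L    L    L    W    W    W    L    L
a=5:    W    W    W    L    L    L    W    W
a=6:    L    L    L    W    W    W    L    L
a=7:    W    W    W    L    L    L    W    W
Cells with no legal move (terminal, hence L): (0,0), (0,1), (0,2).
The remaining L cells, each justified by listing all of its moves:
(0,6): L (sole option (0,3)(W) is W)
(0,7): L (sole option (0,4)(W) is W)
(1,3): L (options (0,3)(W), (1,0)(W) are all W)
(1,4): L (options (0,4)(W), (1,1)(W) are all W)
(1,5): L (options (0,5)(W), (1,2)(W) are all W)
(2,0): L (sole option (1,0)(W) is W)
(2,1): L (sole option (1,1)(W) is W)
(2,2): L (sole option (1,2)(W) is W)
(2,6): L (options (1,6)(W), (2,3)(W) are all W)
(2,7): L (options (1,7)(W), (2,4)(W) are all W)
(3,3): L (options (2,3)(W), (3,0)(W) are all W)
(3,4): L (options (2,4)(W), (3,1)(W) are all W)
(3,5): L (options (2,5)(W), (3,2)(W) are all W)
(4,0): L (sole option (3,0)(W) is W)
(4,1): L (sole option (3,1)(W) is W)
(4,2): L (sole option (3,2)(W) is W)
(4,6): L (options (3,6)(W), (4,3)(W) are all W)
(4,7): L (options (3,7)(W), (4,4)(W) are all W)
(5,3): L (options (4,3)(W), (0,3)(W), (5,0)(W) are all W)
(5,4): L (options (4,4)(W), (0,4)(W), (5,1)(W) are all W)
(5,5): L (options (4,5)(W), (0,5)(W), (5,2)(W) are all W)
(6,0): L (options (5,0)(W), (1,0)(W) are all W)
(6,1): L (options (5,1)(W), (1,1)(W) are all W)
(6,2): L (options (5,2)(W), (1,2)(W) are all W)
(6,6): L (options (5,6)(W), (1,6)(W), (6,3)(W) are all W)
(6,7): L (options (5,7)(W), (1,7)(W), (6,4)(W) are all W)
(7,3): L (options (6,3)(W), (2,3)(W), (7,0)(W) are all W)
(7,4): L (options (6,4)(W), (2,4)(W), (7,1)(W) are all W)
(7,5): L (options (6,5)(W), (2,5)(W), (7,2)(W) are all W)
Every other cell has at least one move into one of the L cells above, so it is W.
(2,4): the move to (1,4) reaches an L cell, so W
(7,7): the move to (6,7) reaches an L cell, so W
(6,7): one of the L cells justified above, so L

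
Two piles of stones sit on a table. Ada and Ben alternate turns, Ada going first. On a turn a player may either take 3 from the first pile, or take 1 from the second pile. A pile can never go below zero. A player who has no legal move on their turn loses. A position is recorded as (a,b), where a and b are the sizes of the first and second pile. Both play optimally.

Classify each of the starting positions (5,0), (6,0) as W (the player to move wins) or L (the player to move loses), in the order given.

(5,0): W, (6,0): L

Compute win/loss labels from the base case upward. A position with no move is L. Any other position is W if it can reach an L in one move, else L.
No move ever increases a pile, so every position that can arise here has a ≤ 6 and b ≤ 0; it is enough to label the cells with 0 ≤ a ≤ 6 and 0 ≤ b ≤ 0.
Every move lowers a or b (never raises either), so fill the grid row by row in increasing a, and left to right within a row: each cell's successors are then already labelled.
      b=0
a=0:    L
a=1:    L
a=2:    L
a=3:    W
a=4:    W
a=5:    W
a=6:    L
Cells with no legal move (terminal, hence L): (0,0), (1,0), (2,0).
The remaining L cells, each justified by listing all of its moves:
(6,0): the only move is to (3,0)(W), a W ⇒ L
Every other cell has at least one move into one of the L cells above, so it is W.
(5,0): the move to (2,0) reaches an L cell, so W
(6,0): one of the L cells justified above, so L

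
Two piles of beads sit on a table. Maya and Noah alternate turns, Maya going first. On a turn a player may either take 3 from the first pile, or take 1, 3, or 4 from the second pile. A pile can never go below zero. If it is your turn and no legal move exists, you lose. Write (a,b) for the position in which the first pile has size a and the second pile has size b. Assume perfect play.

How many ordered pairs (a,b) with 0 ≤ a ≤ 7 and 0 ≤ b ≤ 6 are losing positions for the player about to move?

16

Use the standard recursion: the mover loses at a terminal position; elsewhere, the mover wins exactly when some move hands the opponent an L position.
Every move lowers a or b (never raises either), so fill the grid row by row in increasing a, and left to right within a row: each cell's successors are then already labelled.
      b=0  b=1  b=2  b=3  b=4  b=5  b=6
a=0:    L    W    L    W    W    W    W
a=1:    L    W    L    W    W    W    W
a=2:    L    W    L    W    W    W    W
a=3:    W    L    W    L    W    W    W
a=4:    W    L    W    L    W    W    W
a=5:    W    L    W    L    W    W    W
a=6:    L    W    L    W    W    W    W
a=7:    L    W    L    W    W    W    W
Cells with no legal move (terminal, hence L): (0,0), (1,0), (2,0).
The remaining L cells, each justified by listing all of its moves:
(0,2): L (sole option (0,1)(W) is W)
(1,2): L (sole option (1,1)(W) is W)
(2,2): L (sole option (2,1)(W) is W)
(3,1): L (options (0,1)(W), (3,0)(W) are all W)
(3,3): L (options (0,3)(W), (3,2)(W), (3,0)(W) are all W)
(4,1): L (options (1,1)(W), (4,0)(W) are all W)
(4,3): L (options (1,3)(W), (4,2)(W), (4,0)(W) are all W)
(5,1): L (options (2,1)(W), (5,0)(W) are all W)
(5,3): L (options (2,3)(W), (5,2)(W), (5,0)(W) are all W)
(6,0): L (sole option (3,0)(W) is W)
(6,2): L (options (3,2)(W), (6,1)(W) are all W)
(7,0): L (sole option (4,0)(W) is W)
(7,2): L (options (4,2)(W), (7,1)(W) are all W)
Every other cell has at least one move into one of the L cells above, so it is W.
L cells per row: a=0: 2, a=1: 2, a=2: 2, a=3: 2, a=4: 2, a=5: 2, a=6: 2, a=7: 2; total 16.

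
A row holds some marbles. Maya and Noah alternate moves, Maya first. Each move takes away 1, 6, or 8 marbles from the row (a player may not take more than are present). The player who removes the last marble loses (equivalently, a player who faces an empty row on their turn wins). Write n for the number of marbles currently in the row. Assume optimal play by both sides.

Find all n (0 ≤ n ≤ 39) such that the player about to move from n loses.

Positions with no move are W. A position that does have a move is losing for the player to move precisely when every available move leads to a winning position for the opponent. Fill in the labels:
n=0: no move; the opponent has just taken the last marble and therefore loses → W
n=1: only reaches 0(W), which is W → L
n=2: reaches L-position 1 → W
n=3: only reaches 2(W), which is W → L
n=4: reaches L-position 3 → W
n=5: only reaches 4(W), which is W → L
n=6: reaches L-position 5 → W
n=7: reaches L-position 1 → W
n=8: only reaches 7(W), 2(W), 0(W), all W → L
n=9: reaches L-position 8 → W
n=10: only reaches 9(W), 4(W), 2(W), all W → L
n=11: reaches L-position 10 → W
n=12: only reaches 11(W), 6(W), 4(W), all W → L
n=13: reaches L-position 12 → W
n=14: reaches L-position 8 → W
n=15: only reaches 14(W), 9(W), 7(W), all W → L
n=16: reaches L-position 15 → W
n=17: only reaches 16(W), 11(W), 9(W), all W → L
n=18: reaches L-position 17 → W
n=19: only reaches 18(W), 13(W), 11(W), all W → L
n=20: reaches L-position 19 → W
n=21: reaches L-position 15 → W
n=22: only reaches 21(W), 16(W), 14(W), all W → L
n=23: reaches L-position 22 → W
n=24: only reaches 23(W), 18(W), 16(W), all W → L
n=25: reaches L-position 24 → W
n=26: only reaches 25(W), 20(W), 18(W), all W → L
n=27: reaches L-position 26 → W
n=28: reaches L-position 22 → W
n=29: only reaches 28(W), 23(W), 21(W), all W → L
n=30: reaches L-position 29 → W
n=31: only reaches 30(W), 25(W), 23(W), all W → L
n=32: reaches L-position 31 → W
n=33: only reaches 32(W), 27(W), 25(W), all W → L
n=34: reaches L-position 33 → W
n=35: reaches L-position 29 → W
n=36: only reaches 35(W), 30(W), 28(W), all W → L
n=37: reaches L-position 36 → W
n=38: only reaches 37(W), 32(W), 30(W), all W → L
n=39: reaches L-position 38 → W
Reading off the rows marked L gives the requested list; there are 17 such values of n.

1, 3, 5, 8, 10, 12, 15, 17, 19, 22, 24, 26, 29, 31, 33, 36, 38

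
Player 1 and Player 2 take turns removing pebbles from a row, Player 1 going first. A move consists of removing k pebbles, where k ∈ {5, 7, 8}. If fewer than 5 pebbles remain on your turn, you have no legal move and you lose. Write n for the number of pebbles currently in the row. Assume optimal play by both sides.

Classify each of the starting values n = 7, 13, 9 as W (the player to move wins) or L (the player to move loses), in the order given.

Build the W/L table. Terminal = L. A non-terminal position is W if it has a move to some L; otherwise it is L.
n=0: no move → L
n=1: no move → L
n=2: no move → L
n=3: no move → L
n=4: no move → L
n=5: →0(L), so W
n=6: →1(L), so W
n=7: →2(L), so W
n=8: →3(L), so W
n=9: →4(L), so W
n=10: →3(L), so W
n=11: →4(L), so W
n=12: →4(L), so W
n=13: →8(W), 6(W), 5(W) — all W, so L

7: W, 13: L, 9: W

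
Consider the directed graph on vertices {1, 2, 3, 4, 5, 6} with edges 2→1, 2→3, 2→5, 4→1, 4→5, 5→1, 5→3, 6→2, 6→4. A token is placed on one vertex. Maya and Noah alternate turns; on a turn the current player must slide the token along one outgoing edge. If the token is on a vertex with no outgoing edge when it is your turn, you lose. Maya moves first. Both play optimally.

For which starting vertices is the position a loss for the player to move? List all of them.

Compute win/loss labels from the base case upward. A position with no move is L. Any other position is W if it can reach an L in one move, else L.
Every edge goes from a vertex to one that appears earlier in the order 3, 1, 5, 4, 2, 6, so processing vertices in that order labels each vertex after all of its successors.
3: no outgoing edge → L
1: no outgoing edge → L
5: can move to 1, which is L ⇒ W
4: can move to 1, which is L ⇒ W
2: can move to 1, which is L ⇒ W
6: moves to 2(W), 4(W); every one is W ⇒ L
The losing starting vertices are exactly the entries labelled L in this table (3 of them).

1, 3, 6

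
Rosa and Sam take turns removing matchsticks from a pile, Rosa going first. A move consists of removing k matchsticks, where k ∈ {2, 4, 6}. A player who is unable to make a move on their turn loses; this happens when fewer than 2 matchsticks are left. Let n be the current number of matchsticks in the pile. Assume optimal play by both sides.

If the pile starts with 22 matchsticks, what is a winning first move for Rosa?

Remove 6, leaving 16.

Positions with no move are L. A position that does have a move is losing for the player to move precisely when every available move leads to a winning position for the opponent. Fill in the labels:
n=0: no move → L
n=1: no move → L
n=2: can move to 0, which is L ⇒ W
n=3: can move to 1, which is L ⇒ W
n=4: can move to 0, which is L ⇒ W
n=5: can move to 1, which is L ⇒ W
n=6: can move to 0, which is L ⇒ W
n=7: can move to 1, which is L ⇒ W
n=8: moves to 6(W), 4(W), 2(W); every one is W ⇒ L
n=9: moves to 7(W), 5(W), 3(W); every one is W ⇒ L
n=10: can move to 8, which is L ⇒ W
n=11: can move to 9, which is L ⇒ W
n=12: can move to 8, which is L ⇒ W
n=13: can move to 9, which is L ⇒ W
n=14: can move to 8, which is L ⇒ W
n=15: can move to 9, which is L ⇒ W
n=16: moves to 14(W), 12(W), 10(W); every one is W ⇒ L
n=17: moves to 15(W), 13(W), 11(W); every one is W ⇒ L
n=18: can move to 16, which is L ⇒ W
n=19: can move to 17, which is L ⇒ W
n=20: can move to 16, which is L ⇒ W
n=21: can move to 17, which is L ⇒ W
n=22: can move to 16, which is L ⇒ W
From 22, the L positions reachable in one move are: 16.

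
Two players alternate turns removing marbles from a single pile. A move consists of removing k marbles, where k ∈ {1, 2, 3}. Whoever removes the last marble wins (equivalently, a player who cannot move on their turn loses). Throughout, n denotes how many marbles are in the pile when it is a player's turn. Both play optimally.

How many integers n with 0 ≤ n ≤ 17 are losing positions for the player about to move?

5

Work bottom-up. With no move the player to move loses. Otherwise the position is W if at least one move leads to an L position for the opponent, and L if every move leads to a W.
n=0: no move → L
n=1: W (go to 0, an L position)
n=2: W (go to 0, an L position)
n=3: W (go to 0, an L position)
n=4: L (options 3(W), 2(W), 1(W) are all W)
n=5: W (go to 4, an L position)
n=6: W (go to 4, an L position)
n=7: W (go to 4, an L position)
n=8: L (options 7(W), 6(W), 5(W) are all W)
n=9: W (go to 8, an L position)
n=10: W (go to 8, an L position)
n=11: W (go to 8, an L position)
n=12: L (options 11(W), 10(W), 9(W) are all W)
n=13: W (go to 12, an L position)
n=14: W (go to 12, an L position)
n=15: W (go to 12, an L position)
n=16: L (options 15(W), 14(W), 13(W) are all W)
n=17: W (go to 16, an L position)
L entries with 0 ≤ n ≤ 17: n = 0, 4, 8, 12, 16; that makes 5.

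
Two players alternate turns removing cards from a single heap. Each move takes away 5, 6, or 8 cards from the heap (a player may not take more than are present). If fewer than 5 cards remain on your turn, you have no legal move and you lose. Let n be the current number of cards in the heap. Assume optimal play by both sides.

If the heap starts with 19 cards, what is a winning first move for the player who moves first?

Compute win/loss labels from the base case upward. A position with no move is L. Any other position is W if it can reach an L in one move, else L.
n=0: no move → L
n=1: no move → L
n=2: no move → L
n=3: no move → L
n=4: no move → L
n=5: reaches L-position 0 → W
n=6: reaches L-position 1 → W
n=7: reaches L-position 2 → W
n=8: reaches L-position 3 → W
n=9: reaches L-position 4 → W
n=10: reaches L-position 4 → W
n=11: reaches L-position 3 → W
n=12: reaches L-position 4 → W
n=13: only reaches 8(W), 7(W), 5(W), all W → L
n=14: only reaches 9(W), 8(W), 6(W), all W → L
n=15: only reaches 10(W), 9(W), 7(W), all W → L
n=16: only reaches 11(W), 10(W), 8(W), all W → L
n=17: only reaches 12(W), 11(W), 9(W), all W → L
n=18: reaches L-position 13 → W
n=19: reaches L-position 14 → W
From 19, the L positions reachable in one move are: 14, 13. Any move reaching one of these is winning.

Remove 5, leaving 14.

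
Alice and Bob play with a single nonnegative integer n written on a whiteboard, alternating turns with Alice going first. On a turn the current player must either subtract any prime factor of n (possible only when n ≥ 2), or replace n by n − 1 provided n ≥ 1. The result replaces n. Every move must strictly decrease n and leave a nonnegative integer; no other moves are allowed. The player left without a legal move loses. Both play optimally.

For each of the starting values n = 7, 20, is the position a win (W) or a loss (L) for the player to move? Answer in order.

Label each position W (a win for the player to move) or L (a loss). A position with no legal move is L; any other position is W exactly when some move reaches an L, and L when every move reaches a W.
n=0: no move → L
n=1: →0(L), so W
n=2: →0(L), so W
n=3: →0(L), so W
n=4: →2(W), 3(W) — all W, so L
n=5: →0(L), so W
n=6: →4(L), so W
n=7: →0(L), so W
n=8: →6(W), 7(W) — all W, so L
n=9: →8(L), so W
n=10: →8(L), so W
n=11: →0(L), so W
n=12: →9(W), 10(W), 11(W) — all W, so L
n=13: →0(L), so W
n=14: →12(L), so W
n=15: →12(L), so W
n=16: →14(W), 15(W) — all W, so L
n=17: →0(L), so W
n=18: →16(L), so W
n=19: →0(L), so W
n=20: →15(W), 18(W), 19(W) — all W, so L

7: W, 20: L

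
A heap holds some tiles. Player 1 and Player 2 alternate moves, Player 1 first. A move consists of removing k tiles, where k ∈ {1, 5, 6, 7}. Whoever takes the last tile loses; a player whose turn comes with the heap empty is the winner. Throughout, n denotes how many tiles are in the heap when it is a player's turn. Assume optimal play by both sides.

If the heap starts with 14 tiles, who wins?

Compute win/loss labels from the base case upward. A position with no move is W. Any other position is W if it can reach an L in one move, else L.
n=0: no move; the opponent has just taken the last tile and therefore loses → W
n=1: only reaches 0(W), which is W → L
n=2: reaches L-position 1 → W
n=3: only reaches 2(W), which is W → L
n=4: reaches L-position 3 → W
n=5: only reaches 4(W), 0(W), all W → L
n=6: reaches L-position 5 → W
n=7: reaches L-position 1 → W
n=8: reaches L-position 3 → W
n=9: reaches L-position 3 → W
n=10: reaches L-position 5 → W
n=11: reaches L-position 5 → W
n=12: reaches L-position 5 → W
n=13: only reaches 12(W), 8(W), 7(W), 6(W), all W → L
n=14: reaches L-position 13 → W
From 14 Player 1 can remove 1, leaving 13, reaching an L position.

Player 1 wins.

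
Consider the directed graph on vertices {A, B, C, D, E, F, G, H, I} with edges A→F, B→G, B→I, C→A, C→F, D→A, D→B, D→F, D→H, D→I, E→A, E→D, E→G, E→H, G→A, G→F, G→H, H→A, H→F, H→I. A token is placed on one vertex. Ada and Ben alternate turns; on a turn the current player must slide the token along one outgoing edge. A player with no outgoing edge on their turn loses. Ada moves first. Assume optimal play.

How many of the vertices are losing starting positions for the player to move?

Compute win/loss labels from the base case upward. A position with no move is L. Any other position is W if it can reach an L in one move, else L.
Every edge goes from a vertex to one that appears earlier in the order F, I, A, H, G, C, B, D, E, so processing vertices in that order labels each vertex after all of its successors.
F: no outgoing edge → L
I: no outgoing edge → L
A: W (go to F, an L position)
H: W (go to I, an L position)
G: W (go to F, an L position)
C: W (go to F, an L position)
B: W (go to I, an L position)
D: W (go to I, an L position)
E: L (options D(W), G(W), H(W), A(W) are all W)
The L vertices are E, F, I; that is 3 in all.

3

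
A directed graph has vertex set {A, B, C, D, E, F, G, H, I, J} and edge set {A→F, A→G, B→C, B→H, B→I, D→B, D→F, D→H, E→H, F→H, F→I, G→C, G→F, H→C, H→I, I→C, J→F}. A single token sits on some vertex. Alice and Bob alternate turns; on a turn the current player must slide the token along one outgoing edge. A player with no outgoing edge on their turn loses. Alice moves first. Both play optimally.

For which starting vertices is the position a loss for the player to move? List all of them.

Work bottom-up. With no move the player to move loses. Otherwise the position is W if at least one move leads to an L position for the opponent, and L if every move leads to a W.
Every edge goes from a vertex to one that appears earlier in the order C, I, H, B, F, D, G, J, A, E, so processing vertices in that order labels each vertex after all of its successors.
C: no outgoing edge → L
I: →C(L), so W
H: →C(L), so W
B: →C(L), so W
F: →H(W), I(W) — all W, so L
D: →F(L), so W
G: →F(L), so W
J: →F(L), so W
A: →F(L), so W
E: →H(W) only, which is W, so L
The losing starting vertices are exactly the entries labelled L in this table (3 of them).

C, E, F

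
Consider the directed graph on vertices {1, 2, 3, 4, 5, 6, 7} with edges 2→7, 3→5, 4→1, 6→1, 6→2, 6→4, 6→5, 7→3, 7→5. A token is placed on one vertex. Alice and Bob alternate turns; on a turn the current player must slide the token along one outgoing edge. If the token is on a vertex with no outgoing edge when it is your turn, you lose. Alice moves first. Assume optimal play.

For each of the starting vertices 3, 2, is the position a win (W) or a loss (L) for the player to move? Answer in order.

Use the standard recursion: the mover loses at a terminal position; elsewhere, the mover wins exactly when some move hands the opponent an L position.
Every edge goes from a vertex to one that appears earlier in the order 5, 1, 4, 3, 7, 2, 6, so processing vertices in that order labels each vertex after all of its successors.
5: no outgoing edge → L
1: no outgoing edge → L
4: reaches L-position 1 → W
3: reaches L-position 5 → W
7: reaches L-position 5 → W
2: only reaches 7(W), which is W → L
6: reaches L-position 2 → W

3: W, 2: L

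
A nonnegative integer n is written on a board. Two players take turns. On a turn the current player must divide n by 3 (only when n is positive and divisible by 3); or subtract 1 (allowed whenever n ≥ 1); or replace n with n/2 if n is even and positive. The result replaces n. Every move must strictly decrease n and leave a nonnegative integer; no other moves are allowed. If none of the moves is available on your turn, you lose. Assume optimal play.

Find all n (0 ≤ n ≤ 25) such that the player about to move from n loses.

Positions with no move are L. A position that does have a move is losing for the player to move precisely when every available move leads to a winning position for the opponent. Fill in the labels:
n=0: no move → L
n=1: W (go to 0, an L position)
n=2: L (sole option 1(W) is W)
n=3: W (go to 2, an L position)
n=4: W (go to 2, an L position)
n=5: L (sole option 4(W) is W)
n=6: W (go to 2, an L position)
n=7: L (sole option 6(W) is W)
n=8: W (go to 7, an L position)
n=9: L (options 3(W), 8(W) are all W)
n=10: W (go to 5, an L position)
n=11: L (sole option 10(W) is W)
n=12: W (go to 11, an L position)
n=13: L (sole option 12(W) is W)
n=14: W (go to 7, an L position)
n=15: W (go to 5, an L position)
n=16: L (options 8(W), 15(W) are all W)
n=17: W (go to 16, an L position)
n=18: W (go to 9, an L position)
n=19: L (sole option 18(W) is W)
n=20: W (go to 19, an L position)
n=21: W (go to 7, an L position)
n=22: W (go to 11, an L position)
n=23: L (sole option 22(W) is W)
n=24: W (go to 23, an L position)
n=25: L (sole option 24(W) is W)
The losing starting values of n are exactly the entries labelled L in this table (11 of them).

0, 2, 5, 7, 9, 11, 13, 16, 19, 23, 25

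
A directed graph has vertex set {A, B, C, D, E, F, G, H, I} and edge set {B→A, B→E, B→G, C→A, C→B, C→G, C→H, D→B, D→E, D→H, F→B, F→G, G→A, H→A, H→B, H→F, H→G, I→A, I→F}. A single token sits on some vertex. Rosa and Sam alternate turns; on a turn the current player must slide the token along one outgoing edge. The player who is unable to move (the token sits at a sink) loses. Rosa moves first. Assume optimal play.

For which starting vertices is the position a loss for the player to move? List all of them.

A, E, F

Work bottom-up. With no move the player to move loses. Otherwise the position is W if at least one move leads to an L position for the opponent, and L if every move leads to a W.
Every edge goes from a vertex to one that appears earlier in the order A, E, G, B, F, H, D, I, C, so processing vertices in that order labels each vertex after all of its successors.
A: no outgoing edge → L
E: no outgoing edge → L
G: →A(L), so W
B: →E(L), so W
F: →B(W), G(W) — all W, so L
H: →F(L), so W
D: →E(L), so W
I: →F(L), so W
C: →A(L), so W
Reading off the rows marked L gives the requested list; there are 3 such vertices.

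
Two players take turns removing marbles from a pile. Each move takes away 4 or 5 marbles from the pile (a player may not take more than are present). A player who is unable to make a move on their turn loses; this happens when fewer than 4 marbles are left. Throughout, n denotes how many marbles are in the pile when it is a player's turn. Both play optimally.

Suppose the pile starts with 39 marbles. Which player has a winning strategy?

The second player wins.

Compute win/loss labels from the base case upward. A position with no move is L. Any other position is W if it can reach an L in one move, else L.
n=0: no move → L
n=1: no move → L
n=2: no move → L
n=3: no move → L
n=4: can move to 0, which is L ⇒ W
n=5: can move to 1, which is L ⇒ W
n=6: can move to 2, which is L ⇒ W
n=7: can move to 3, which is L ⇒ W
n=8: can move to 3, which is L ⇒ W
n=9: moves to 5(W), 4(W); every one is W ⇒ L
n=10: moves to 6(W), 5(W); every one is W ⇒ L
n=11: moves to 7(W), 6(W); every one is W ⇒ L
n=12: moves to 8(W), 7(W); every one is W ⇒ L
n=13: can move to 9, which is L ⇒ W
n=14: can move to 10, which is L ⇒ W
n=15: can move to 11, which is L ⇒ W
n=16: can move to 12, which is L ⇒ W
n=17: can move to 12, which is L ⇒ W
n=18: moves to 14(W), 13(W); every one is W ⇒ L
n=19: moves to 15(W), 14(W); every one is W ⇒ L
n=20: moves to 16(W), 15(W); every one is W ⇒ L
n=21: moves to 17(W), 16(W); every one is W ⇒ L
n=22: can move to 18, which is L ⇒ W
n=23: can move to 19, which is L ⇒ W
n=24: can move to 20, which is L ⇒ W
n=25: can move to 21, which is L ⇒ W
n=26: can move to 21, which is L ⇒ W
n=27: moves to 23(W), 22(W); every one is W ⇒ L
n=28: moves to 24(W), 23(W); every one is W ⇒ L
n=29: moves to 25(W), 24(W); every one is W ⇒ L
n=30: moves to 26(W), 25(W); every one is W ⇒ L
n=31: can move to 27, which is L ⇒ W
n=32: can move to 28, which is L ⇒ W
n=33: can move to 29, which is L ⇒ W
n=34: can move to 30, which is L ⇒ W
n=35: can move to 30, which is L ⇒ W
n=36: moves to 32(W), 31(W); every one is W ⇒ L
n=37: moves to 33(W), 32(W); every one is W ⇒ L
n=38: moves to 34(W), 33(W); every one is W ⇒ L
n=39: moves to 35(W), 34(W); every one is W ⇒ L
The starting position 39 is L: whatever the player to move does, the opponent receives a W position.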